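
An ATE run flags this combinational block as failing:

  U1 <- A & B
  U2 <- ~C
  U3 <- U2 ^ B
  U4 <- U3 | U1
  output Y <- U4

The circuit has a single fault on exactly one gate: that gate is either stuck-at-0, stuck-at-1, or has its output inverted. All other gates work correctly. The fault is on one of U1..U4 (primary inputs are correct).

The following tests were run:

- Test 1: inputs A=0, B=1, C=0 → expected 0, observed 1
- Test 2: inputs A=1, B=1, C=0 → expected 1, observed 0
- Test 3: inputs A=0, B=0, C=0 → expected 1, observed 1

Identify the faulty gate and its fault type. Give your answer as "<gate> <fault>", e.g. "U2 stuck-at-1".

Fault-free values for test 1 (A=0, B=1, C=0): U1=0, U2=1, U3=0, U4=0, giving Y=0. Observed 1.
Test 1: faults giving observed 1 are {U1 stuck-at-1, U1 inverted output, U2 stuck-at-0, U2 inverted output, U3 stuck-at-1, U3 inverted output, U4 stuck-at-1, U4 inverted output}.
Test 2 (A=1, B=1, C=0): fault-free U1=1, U2=1, U3=0, U4=1 → 1; observed 0. Eliminates U1 stuck-at-1, U2 stuck-at-0, U2 inverted output, U3 stuck-at-1, U3 inverted output, U4 stuck-at-1.
Test 3 (A=0, B=0, C=0): fault-free U1=0, U2=1, U3=1, U4=1 → 1; observed 1. Eliminates U4 inverted output.
Only U1 inverted output is consistent with every test.

U1 inverted output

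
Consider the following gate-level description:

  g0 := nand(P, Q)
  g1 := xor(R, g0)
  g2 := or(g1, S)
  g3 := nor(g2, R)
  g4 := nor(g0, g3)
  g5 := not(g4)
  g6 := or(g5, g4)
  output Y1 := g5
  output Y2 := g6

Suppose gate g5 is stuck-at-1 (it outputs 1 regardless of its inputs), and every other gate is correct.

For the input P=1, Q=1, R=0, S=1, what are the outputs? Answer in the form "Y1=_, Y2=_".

Propagate with g5 forced: g0=0, g1=0, g2=1, g3=0, g4=1, g5=1 [stuck-at-1], g6=1.
So the outputs are Y1=1, Y2=1. (Without the fault they would be Y1=0, Y2=1.)

Y1=1, Y2=1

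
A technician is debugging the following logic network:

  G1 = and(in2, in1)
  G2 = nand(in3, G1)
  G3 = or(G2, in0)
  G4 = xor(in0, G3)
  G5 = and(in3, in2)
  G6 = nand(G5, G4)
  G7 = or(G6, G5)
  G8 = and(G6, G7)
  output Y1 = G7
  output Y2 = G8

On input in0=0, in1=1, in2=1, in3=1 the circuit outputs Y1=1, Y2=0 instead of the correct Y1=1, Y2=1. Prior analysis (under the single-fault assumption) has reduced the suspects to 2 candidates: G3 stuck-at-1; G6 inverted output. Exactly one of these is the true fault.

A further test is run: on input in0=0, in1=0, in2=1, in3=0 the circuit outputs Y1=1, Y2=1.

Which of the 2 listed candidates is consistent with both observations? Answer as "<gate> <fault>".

G3 stuck-at-1

Evaluate each candidate on input in0=0, in1=0, in2=1, in3=0:
  G3 stuck-at-1: G1=0, G2=1, G3=1 [stuck-at-1], G4=1, G5=0, G6=1, G7=1, G8=1 → Y1=1, Y2=1 — matches
  G6 inverted output: G1=0, G2=1, G3=1, G4=1, G5=0, G6=0 [inverted output], G7=0, G8=0 → Y1=0, Y2=0 — eliminated
Only G3 stuck-at-1 reproduces the observed Y1=1, Y2=1.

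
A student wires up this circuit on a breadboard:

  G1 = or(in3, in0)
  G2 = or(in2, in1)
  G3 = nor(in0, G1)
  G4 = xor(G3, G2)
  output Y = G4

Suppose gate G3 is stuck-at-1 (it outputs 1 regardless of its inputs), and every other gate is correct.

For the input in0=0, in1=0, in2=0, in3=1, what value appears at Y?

1

Propagate with G3 forced: G1=1, G2=0, G3=1 [stuck-at-1], G4=1.
So Y = 1. (Without the fault it would be 0.)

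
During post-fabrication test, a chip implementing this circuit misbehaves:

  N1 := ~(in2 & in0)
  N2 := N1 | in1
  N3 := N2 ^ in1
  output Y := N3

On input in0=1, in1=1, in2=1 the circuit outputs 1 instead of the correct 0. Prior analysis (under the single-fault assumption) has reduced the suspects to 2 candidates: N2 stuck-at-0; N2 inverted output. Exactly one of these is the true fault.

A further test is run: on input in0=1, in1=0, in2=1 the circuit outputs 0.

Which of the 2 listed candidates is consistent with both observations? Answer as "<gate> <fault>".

Evaluate each candidate on input in0=1, in1=0, in2=1:
  N2 stuck-at-0: N1=0, N2=0 [stuck-at-0], N3=0 → 0 — matches
  N2 inverted output: N1=0, N2=1 [inverted output], N3=1 → 1 — eliminated
Only N2 stuck-at-0 reproduces the observed 0.

N2 stuck-at-0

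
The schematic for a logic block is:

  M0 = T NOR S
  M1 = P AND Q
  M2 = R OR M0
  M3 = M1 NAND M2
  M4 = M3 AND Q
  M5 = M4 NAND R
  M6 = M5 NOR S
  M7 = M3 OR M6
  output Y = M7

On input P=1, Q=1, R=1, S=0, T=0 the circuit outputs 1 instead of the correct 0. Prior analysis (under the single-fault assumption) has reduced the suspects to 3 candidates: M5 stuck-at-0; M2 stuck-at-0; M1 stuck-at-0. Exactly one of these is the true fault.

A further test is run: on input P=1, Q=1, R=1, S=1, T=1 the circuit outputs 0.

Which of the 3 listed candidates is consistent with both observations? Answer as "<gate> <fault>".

Evaluate each candidate on input P=1, Q=1, R=1, S=1, T=1:
  M5 stuck-at-0: M0=0, M1=1, M2=1, M3=0, M4=0, M5=0 [stuck-at-0], M6=0, M7=0 → 0 — matches
  M2 stuck-at-0: M0=0, M1=1, M2=0 [stuck-at-0], M3=1, M4=1, M5=0, M6=0, M7=1 → 1 — eliminated
  M1 stuck-at-0: M0=0, M1=0 [stuck-at-0], M2=1, M3=1, M4=1, M5=0, M6=0, M7=1 → 1 — eliminated
Only M5 stuck-at-0 reproduces the observed 0.

M5 stuck-at-0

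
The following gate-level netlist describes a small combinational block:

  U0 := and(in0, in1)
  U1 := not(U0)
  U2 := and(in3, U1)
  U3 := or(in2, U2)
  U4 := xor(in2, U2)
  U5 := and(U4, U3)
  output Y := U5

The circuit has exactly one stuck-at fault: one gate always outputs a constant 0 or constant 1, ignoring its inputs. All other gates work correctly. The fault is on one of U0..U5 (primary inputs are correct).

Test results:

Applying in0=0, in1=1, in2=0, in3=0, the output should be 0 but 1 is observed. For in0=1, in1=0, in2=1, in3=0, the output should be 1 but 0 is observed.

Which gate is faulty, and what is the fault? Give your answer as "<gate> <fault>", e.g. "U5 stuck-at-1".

U2 stuck-at-1

Fault-free values for test 1 (in0=0, in1=1, in2=0, in3=0): U0=0, U1=1, U2=0, U3=0, U4=0, U5=0, giving Y=0. Observed 1.
Test 1: faults giving observed 1 are {U2 stuck-at-1, U5 stuck-at-1}.
Test 2 (in0=1, in1=0, in2=1, in3=0): fault-free U0=0, U1=1, U2=0, U3=1, U4=1, U5=1 → 1; observed 0. Eliminates U5 stuck-at-1.
Only U2 stuck-at-1 is consistent with every test.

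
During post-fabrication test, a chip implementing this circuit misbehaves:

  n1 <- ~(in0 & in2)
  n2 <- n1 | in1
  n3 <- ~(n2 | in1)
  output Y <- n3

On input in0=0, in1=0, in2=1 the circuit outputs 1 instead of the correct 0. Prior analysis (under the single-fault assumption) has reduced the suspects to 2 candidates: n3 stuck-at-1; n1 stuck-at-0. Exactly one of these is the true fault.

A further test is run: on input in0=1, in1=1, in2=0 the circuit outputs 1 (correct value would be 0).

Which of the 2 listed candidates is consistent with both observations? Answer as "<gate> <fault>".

n3 stuck-at-1

Evaluate each candidate on input in0=1, in1=1, in2=0:
  n3 stuck-at-1: n1=1, n2=1, n3=1 [stuck-at-1] → 1 — matches
  n1 stuck-at-0: n1=0 [stuck-at-0], n2=1, n3=0 → 0 — eliminated
Only n3 stuck-at-1 reproduces the observed 1.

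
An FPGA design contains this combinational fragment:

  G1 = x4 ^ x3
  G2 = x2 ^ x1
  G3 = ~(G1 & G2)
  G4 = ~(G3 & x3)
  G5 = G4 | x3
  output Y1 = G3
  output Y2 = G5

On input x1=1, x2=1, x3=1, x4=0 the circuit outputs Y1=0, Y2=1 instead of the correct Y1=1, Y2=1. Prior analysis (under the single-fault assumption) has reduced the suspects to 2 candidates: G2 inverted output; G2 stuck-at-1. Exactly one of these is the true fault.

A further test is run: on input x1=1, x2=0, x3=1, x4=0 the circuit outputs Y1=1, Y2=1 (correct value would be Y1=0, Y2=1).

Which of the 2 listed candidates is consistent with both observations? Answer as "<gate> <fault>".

Evaluate each candidate on input x1=1, x2=0, x3=1, x4=0:
  G2 inverted output: G1=1, G2=0 [inverted output], G3=1, G4=0, G5=1 → Y1=1, Y2=1 — matches
  G2 stuck-at-1: G1=1, G2=1 [stuck-at-1], G3=0, G4=1, G5=1 → Y1=0, Y2=1 — eliminated
Only G2 inverted output reproduces the observed Y1=1, Y2=1.

G2 inverted output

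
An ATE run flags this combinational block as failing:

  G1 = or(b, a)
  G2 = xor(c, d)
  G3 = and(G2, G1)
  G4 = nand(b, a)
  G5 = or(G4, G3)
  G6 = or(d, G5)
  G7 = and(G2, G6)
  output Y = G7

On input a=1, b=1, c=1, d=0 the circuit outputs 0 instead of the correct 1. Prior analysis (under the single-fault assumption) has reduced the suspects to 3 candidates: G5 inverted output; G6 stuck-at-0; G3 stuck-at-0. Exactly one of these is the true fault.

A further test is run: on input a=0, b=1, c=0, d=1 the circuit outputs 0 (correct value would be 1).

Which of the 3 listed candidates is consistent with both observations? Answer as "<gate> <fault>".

G6 stuck-at-0

Evaluate each candidate on input a=0, b=1, c=0, d=1:
  G5 inverted output: G1=1, G2=1, G3=1, G4=1, G5=0 [inverted output], G6=1, G7=1 → 1 — eliminated
  G6 stuck-at-0: G1=1, G2=1, G3=1, G4=1, G5=1, G6=0 [stuck-at-0], G7=0 → 0 — matches
  G3 stuck-at-0: G1=1, G2=1, G3=0 [stuck-at-0], G4=1, G5=1, G6=1, G7=1 → 1 — eliminated
Only G6 stuck-at-0 reproduces the observed 0.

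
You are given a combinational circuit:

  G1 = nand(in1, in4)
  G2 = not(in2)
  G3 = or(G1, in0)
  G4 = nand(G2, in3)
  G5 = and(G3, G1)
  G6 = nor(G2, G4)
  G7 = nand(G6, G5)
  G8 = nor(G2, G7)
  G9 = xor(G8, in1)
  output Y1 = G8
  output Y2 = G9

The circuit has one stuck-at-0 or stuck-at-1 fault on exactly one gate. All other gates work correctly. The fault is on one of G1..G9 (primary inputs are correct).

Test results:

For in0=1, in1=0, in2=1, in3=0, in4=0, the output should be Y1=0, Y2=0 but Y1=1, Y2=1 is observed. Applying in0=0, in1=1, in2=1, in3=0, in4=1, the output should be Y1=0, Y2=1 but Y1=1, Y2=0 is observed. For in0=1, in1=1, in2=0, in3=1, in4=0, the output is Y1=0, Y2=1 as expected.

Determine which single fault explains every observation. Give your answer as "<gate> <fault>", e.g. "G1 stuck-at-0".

Fault-free values for test 1 (in0=1, in1=0, in2=1, in3=0, in4=0): G1=1, G2=0, G3=1, G4=1, G5=1, G6=0, G7=1, G8=0, G9=0, giving Y1=0, Y2=0. Observed Y1=1, Y2=1.
Test 1: faults giving observed Y1=1, Y2=1 are {G4 stuck-at-0, G6 stuck-at-1, G7 stuck-at-0, G8 stuck-at-1}.
Test 2 (in0=0, in1=1, in2=1, in3=0, in4=1): fault-free G1=0, G2=0, G3=0, G4=1, G5=0, G6=0, G7=1, G8=0, G9=1 → Y1=0, Y2=1; observed Y1=1, Y2=0. Eliminates G4 stuck-at-0, G6 stuck-at-1.
Test 3 (in0=1, in1=1, in2=0, in3=1, in4=0): fault-free G1=1, G2=1, G3=1, G4=0, G5=1, G6=0, G7=1, G8=0, G9=1 → Y1=0, Y2=1; observed Y1=0, Y2=1. Eliminates G8 stuck-at-1.
Only G7 stuck-at-0 is consistent with every test.

G7 stuck-at-0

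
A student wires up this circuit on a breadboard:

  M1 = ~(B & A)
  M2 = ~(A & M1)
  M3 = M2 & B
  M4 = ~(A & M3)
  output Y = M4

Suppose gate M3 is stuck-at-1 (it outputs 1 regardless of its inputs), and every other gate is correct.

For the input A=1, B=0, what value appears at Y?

Propagate with M3 forced: M1=1, M2=0, M3=1 [stuck-at-1], M4=0.
So Y = 0. (Without the fault it would be 1.)

0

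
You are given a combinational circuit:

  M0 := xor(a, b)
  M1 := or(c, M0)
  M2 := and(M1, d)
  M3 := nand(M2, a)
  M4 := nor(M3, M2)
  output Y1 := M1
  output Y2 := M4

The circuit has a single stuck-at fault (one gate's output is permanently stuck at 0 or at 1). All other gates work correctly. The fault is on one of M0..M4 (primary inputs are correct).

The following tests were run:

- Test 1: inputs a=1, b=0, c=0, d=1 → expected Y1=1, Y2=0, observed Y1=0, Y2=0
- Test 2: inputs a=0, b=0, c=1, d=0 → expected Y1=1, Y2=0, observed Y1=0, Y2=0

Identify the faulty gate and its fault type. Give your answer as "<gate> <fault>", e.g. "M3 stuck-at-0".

Fault-free values for test 1 (a=1, b=0, c=0, d=1): M0=1, M1=1, M2=1, M3=0, M4=0, giving Y1=1, Y2=0. Observed Y1=0, Y2=0.
Test 1: faults giving observed Y1=0, Y2=0 are {M0 stuck-at-0, M1 stuck-at-0}.
Test 2 (a=0, b=0, c=1, d=0): fault-free M0=0, M1=1, M2=0, M3=1, M4=0 → Y1=1, Y2=0; observed Y1=0, Y2=0. Eliminates M0 stuck-at-0.
Only M1 stuck-at-0 is consistent with every test.

M1 stuck-at-0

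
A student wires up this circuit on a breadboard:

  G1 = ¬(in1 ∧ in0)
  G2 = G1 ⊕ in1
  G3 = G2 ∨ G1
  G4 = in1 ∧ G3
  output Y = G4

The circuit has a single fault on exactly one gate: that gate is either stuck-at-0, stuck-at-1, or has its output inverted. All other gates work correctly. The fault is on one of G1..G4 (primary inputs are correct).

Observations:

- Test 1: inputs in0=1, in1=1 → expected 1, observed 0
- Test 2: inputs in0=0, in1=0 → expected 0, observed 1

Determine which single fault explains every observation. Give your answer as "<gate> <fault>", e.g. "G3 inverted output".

Fault-free values for test 1 (in0=1, in1=1): G1=0, G2=1, G3=1, G4=1, giving Y=1. Observed 0.
Test 1: faults giving observed 0 are {G2 stuck-at-0, G2 inverted output, G3 stuck-at-0, G3 inverted output, G4 stuck-at-0, G4 inverted output}.
Test 2 (in0=0, in1=0): fault-free G1=1, G2=1, G3=1, G4=0 → 0; observed 1. Eliminates G2 stuck-at-0, G2 inverted output, G3 stuck-at-0, G3 inverted output, G4 stuck-at-0.
Only G4 inverted output is consistent with every test.

G4 inverted output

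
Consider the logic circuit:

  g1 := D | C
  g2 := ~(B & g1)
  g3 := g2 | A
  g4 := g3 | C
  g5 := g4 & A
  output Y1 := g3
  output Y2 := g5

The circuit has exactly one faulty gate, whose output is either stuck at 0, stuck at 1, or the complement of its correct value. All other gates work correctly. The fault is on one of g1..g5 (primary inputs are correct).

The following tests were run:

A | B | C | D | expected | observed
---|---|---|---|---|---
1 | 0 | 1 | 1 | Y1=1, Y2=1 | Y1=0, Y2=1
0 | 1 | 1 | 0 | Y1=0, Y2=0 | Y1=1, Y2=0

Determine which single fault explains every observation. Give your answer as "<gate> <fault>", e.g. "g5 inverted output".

g3 inverted output

Fault-free values for test 1 (A=1, B=0, C=1, D=1): g1=1, g2=1, g3=1, g4=1, g5=1, giving Y1=1, Y2=1. Observed Y1=0, Y2=1.
Test 1: faults giving observed Y1=0, Y2=1 are {g3 stuck-at-0, g3 inverted output}.
Test 2 (A=0, B=1, C=1, D=0): fault-free g1=1, g2=0, g3=0, g4=1, g5=0 → Y1=0, Y2=0; observed Y1=1, Y2=0. Eliminates g3 stuck-at-0.
Only g3 inverted output is consistent with every test.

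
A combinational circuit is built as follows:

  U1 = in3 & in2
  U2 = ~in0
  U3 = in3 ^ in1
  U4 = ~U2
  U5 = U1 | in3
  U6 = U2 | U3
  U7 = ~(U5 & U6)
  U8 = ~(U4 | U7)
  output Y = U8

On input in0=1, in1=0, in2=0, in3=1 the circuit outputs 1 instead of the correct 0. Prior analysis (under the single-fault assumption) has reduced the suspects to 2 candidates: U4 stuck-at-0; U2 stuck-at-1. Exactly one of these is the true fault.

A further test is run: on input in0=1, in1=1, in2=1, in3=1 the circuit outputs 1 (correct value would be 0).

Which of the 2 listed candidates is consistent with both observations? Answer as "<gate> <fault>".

U2 stuck-at-1

Evaluate each candidate on input in0=1, in1=1, in2=1, in3=1:
  U4 stuck-at-0: U1=1, U2=0, U3=0, U4=0 [stuck-at-0], U5=1, U6=0, U7=1, U8=0 → 0 — eliminated
  U2 stuck-at-1: U1=1, U2=1 [stuck-at-1], U3=0, U4=0, U5=1, U6=1, U7=0, U8=1 → 1 — matches
Only U2 stuck-at-1 reproduces the observed 1.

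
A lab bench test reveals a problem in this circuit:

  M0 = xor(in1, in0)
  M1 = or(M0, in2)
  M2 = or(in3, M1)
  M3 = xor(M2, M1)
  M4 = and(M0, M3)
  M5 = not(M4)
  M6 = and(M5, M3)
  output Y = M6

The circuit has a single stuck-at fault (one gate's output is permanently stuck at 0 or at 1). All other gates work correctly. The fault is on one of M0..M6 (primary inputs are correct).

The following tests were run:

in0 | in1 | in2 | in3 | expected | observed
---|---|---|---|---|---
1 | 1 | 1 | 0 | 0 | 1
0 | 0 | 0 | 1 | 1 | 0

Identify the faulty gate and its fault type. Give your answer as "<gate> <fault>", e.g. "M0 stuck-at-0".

M2 stuck-at-0

Fault-free values for test 1 (in0=1, in1=1, in2=1, in3=0): M0=0, M1=1, M2=1, M3=0, M4=0, M5=1, M6=0, giving Y=0. Observed 1.
Test 1: faults giving observed 1 are {M2 stuck-at-0, M3 stuck-at-1, M6 stuck-at-1}.
Test 2 (in0=0, in1=0, in2=0, in3=1): fault-free M0=0, M1=0, M2=1, M3=1, M4=0, M5=1, M6=1 → 1; observed 0. Eliminates M3 stuck-at-1, M6 stuck-at-1.
Only M2 stuck-at-0 is consistent with every test.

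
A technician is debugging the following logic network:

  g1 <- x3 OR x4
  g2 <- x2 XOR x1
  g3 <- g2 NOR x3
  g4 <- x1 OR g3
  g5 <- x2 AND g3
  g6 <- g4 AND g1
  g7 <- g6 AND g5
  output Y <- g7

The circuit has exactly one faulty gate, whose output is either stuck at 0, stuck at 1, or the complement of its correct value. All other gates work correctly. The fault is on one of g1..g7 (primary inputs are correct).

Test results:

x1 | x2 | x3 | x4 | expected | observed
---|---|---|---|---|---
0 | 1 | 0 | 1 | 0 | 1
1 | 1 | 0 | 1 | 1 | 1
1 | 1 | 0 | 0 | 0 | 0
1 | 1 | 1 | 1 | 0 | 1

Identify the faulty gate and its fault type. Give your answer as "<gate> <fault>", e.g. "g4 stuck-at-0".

Fault-free values for test 1 (x1=0, x2=1, x3=0, x4=1): g1=1, g2=1, g3=0, g4=0, g5=0, g6=0, g7=0, giving Y=0. Observed 1.
Test 1: faults giving observed 1 are {g2 stuck-at-0, g2 inverted output, g3 stuck-at-1, g3 inverted output, g7 stuck-at-1, g7 inverted output}.
Test 2 (x1=1, x2=1, x3=0, x4=1): fault-free g1=1, g2=0, g3=1, g4=1, g5=1, g6=1, g7=1 → 1; observed 1. Eliminates g2 inverted output, g3 inverted output, g7 inverted output.
Test 3 (x1=1, x2=1, x3=0, x4=0): fault-free g1=0, g2=0, g3=1, g4=1, g5=1, g6=0, g7=0 → 0; observed 0. Eliminates g7 stuck-at-1.
Test 4 (x1=1, x2=1, x3=1, x4=1): fault-free g1=1, g2=0, g3=0, g4=1, g5=0, g6=1, g7=0 → 0; observed 1. Eliminates g2 stuck-at-0.
Only g3 stuck-at-1 is consistent with every test.

g3 stuck-at-1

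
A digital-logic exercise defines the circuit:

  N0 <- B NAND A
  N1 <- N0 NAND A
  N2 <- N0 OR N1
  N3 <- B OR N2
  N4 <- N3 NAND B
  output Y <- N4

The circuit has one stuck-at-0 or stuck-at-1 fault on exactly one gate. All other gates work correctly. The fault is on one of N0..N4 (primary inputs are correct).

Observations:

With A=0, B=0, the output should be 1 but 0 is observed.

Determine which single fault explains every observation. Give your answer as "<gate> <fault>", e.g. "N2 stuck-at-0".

Fault-free values for test 1 (A=0, B=0): N0=1, N1=1, N2=1, N3=1, N4=1, giving Y=1. Observed 0.
Test 1: faults giving observed 0 are {N4 stuck-at-0}.
Only N4 stuck-at-0 is consistent with every test.

N4 stuck-at-0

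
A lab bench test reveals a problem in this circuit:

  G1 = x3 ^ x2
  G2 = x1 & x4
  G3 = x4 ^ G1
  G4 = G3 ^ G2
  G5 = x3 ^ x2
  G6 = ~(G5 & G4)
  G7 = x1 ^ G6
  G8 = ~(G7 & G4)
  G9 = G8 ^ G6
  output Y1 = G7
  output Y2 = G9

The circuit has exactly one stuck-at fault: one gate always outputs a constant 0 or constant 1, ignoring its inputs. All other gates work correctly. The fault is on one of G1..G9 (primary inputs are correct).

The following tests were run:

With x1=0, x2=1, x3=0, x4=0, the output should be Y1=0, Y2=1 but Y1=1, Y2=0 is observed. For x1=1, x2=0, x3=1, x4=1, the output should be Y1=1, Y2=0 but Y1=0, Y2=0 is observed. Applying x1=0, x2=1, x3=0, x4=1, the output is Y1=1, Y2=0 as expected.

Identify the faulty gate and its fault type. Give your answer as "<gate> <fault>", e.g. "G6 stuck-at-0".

G4 stuck-at-0

Fault-free values for test 1 (x1=0, x2=1, x3=0, x4=0): G1=1, G2=0, G3=1, G4=1, G5=1, G6=0, G7=0, G8=1, G9=1, giving Y1=0, Y2=1. Observed Y1=1, Y2=0.
Test 1: faults giving observed Y1=1, Y2=0 are {G1 stuck-at-0, G2 stuck-at-1, G3 stuck-at-0, G4 stuck-at-0, G7 stuck-at-1}.
Test 2 (x1=1, x2=0, x3=1, x4=1): fault-free G1=1, G2=1, G3=0, G4=1, G5=1, G6=0, G7=1, G8=0, G9=0 → Y1=1, Y2=0; observed Y1=0, Y2=0. Eliminates G2 stuck-at-1, G3 stuck-at-0, G7 stuck-at-1.
Test 3 (x1=0, x2=1, x3=0, x4=1): fault-free G1=1, G2=0, G3=0, G4=0, G5=1, G6=1, G7=1, G8=1, G9=0 → Y1=1, Y2=0; observed Y1=1, Y2=0. Eliminates G1 stuck-at-0.
Only G4 stuck-at-0 is consistent with every test.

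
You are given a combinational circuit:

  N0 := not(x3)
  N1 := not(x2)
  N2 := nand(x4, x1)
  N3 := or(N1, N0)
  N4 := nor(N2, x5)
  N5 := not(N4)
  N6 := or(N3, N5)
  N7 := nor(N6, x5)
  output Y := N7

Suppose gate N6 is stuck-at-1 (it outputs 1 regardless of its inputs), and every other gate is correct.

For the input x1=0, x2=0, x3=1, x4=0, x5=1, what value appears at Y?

0

Propagate with N6 forced: N0=0, N1=1, N2=1, N3=1, N4=0, N5=1, N6=1 [stuck-at-1], N7=0.
So Y = 0. (Same as the fault-free value — the fault is masked on this input.)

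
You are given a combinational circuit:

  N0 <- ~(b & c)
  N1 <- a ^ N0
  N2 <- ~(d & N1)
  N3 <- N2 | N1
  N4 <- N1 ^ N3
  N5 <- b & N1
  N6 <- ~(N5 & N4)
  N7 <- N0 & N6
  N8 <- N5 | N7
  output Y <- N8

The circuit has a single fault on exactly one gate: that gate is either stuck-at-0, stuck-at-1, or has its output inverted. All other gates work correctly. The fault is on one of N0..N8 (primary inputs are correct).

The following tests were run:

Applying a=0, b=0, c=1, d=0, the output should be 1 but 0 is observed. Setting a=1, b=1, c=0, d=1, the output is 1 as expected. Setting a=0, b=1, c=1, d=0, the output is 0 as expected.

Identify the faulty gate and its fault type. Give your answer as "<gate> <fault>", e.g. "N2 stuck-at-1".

Fault-free values for test 1 (a=0, b=0, c=1, d=0): N0=1, N1=1, N2=1, N3=1, N4=0, N5=0, N6=1, N7=1, N8=1, giving Y=1. Observed 0.
Test 1: faults giving observed 0 are {N0 stuck-at-0, N0 inverted output, N6 stuck-at-0, N6 inverted output, N7 stuck-at-0, N7 inverted output, N8 stuck-at-0, N8 inverted output}.
Test 2 (a=1, b=1, c=0, d=1): fault-free N0=1, N1=0, N2=1, N3=1, N4=1, N5=0, N6=1, N7=1, N8=1 → 1; observed 1. Eliminates N6 stuck-at-0, N6 inverted output, N7 stuck-at-0, N7 inverted output, N8 stuck-at-0, N8 inverted output.
Test 3 (a=0, b=1, c=1, d=0): fault-free N0=0, N1=0, N2=1, N3=1, N4=1, N5=0, N6=1, N7=0, N8=0 → 0; observed 0. Eliminates N0 inverted output.
Only N0 stuck-at-0 is consistent with every test.

N0 stuck-at-0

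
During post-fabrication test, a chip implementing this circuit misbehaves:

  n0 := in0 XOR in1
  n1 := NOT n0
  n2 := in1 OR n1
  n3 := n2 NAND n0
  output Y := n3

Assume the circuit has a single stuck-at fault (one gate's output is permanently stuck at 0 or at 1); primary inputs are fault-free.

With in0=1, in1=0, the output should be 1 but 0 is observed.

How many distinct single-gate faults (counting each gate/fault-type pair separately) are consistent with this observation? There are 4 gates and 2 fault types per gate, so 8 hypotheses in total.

3

Fault-free: n0=1, n1=0, n2=0, n3=1 → 1. Observed 0.
  n0 stuck-at-0: output 1 ✗
  n0 stuck-at-1: output 1 ✗
  n1 stuck-at-0: output 1 ✗
  n1 stuck-at-1: output 0 ✓
  n2 stuck-at-0: output 1 ✗
  n2 stuck-at-1: output 0 ✓
  n3 stuck-at-0: output 0 ✓
  n3 stuck-at-1: output 1 ✗
Consistent faults: {n1 stuck-at-1, n2 stuck-at-1, n3 stuck-at-0} — 3 in all.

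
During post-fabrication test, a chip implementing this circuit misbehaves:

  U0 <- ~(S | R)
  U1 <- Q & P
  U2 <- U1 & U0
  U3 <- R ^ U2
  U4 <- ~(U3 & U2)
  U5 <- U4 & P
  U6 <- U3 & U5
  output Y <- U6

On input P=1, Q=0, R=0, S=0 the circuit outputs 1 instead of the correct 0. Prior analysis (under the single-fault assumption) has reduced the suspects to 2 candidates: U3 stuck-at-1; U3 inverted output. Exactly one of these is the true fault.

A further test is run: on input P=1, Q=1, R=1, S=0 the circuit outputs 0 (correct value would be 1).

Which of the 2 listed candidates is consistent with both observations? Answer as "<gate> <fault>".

U3 inverted output

Evaluate each candidate on input P=1, Q=1, R=1, S=0:
  U3 stuck-at-1: U0=0, U1=1, U2=0, U3=1 [stuck-at-1], U4=1, U5=1, U6=1 → 1 — eliminated
  U3 inverted output: U0=0, U1=1, U2=0, U3=0 [inverted output], U4=1, U5=1, U6=0 → 0 — matches
Only U3 inverted output reproduces the observed 0.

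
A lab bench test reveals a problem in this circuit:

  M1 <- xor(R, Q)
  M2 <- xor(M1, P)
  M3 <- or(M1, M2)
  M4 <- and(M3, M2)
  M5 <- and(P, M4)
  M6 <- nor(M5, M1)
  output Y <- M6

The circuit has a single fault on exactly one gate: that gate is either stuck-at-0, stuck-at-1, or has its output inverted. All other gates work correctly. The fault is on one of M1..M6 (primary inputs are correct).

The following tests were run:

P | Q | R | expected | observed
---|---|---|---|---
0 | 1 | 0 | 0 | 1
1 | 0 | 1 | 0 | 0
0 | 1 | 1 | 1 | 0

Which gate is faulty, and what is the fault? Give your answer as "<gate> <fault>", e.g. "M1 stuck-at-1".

Fault-free values for test 1 (P=0, Q=1, R=0): M1=1, M2=1, M3=1, M4=1, M5=0, M6=0, giving Y=0. Observed 1.
Test 1: faults giving observed 1 are {M1 stuck-at-0, M1 inverted output, M6 stuck-at-1, M6 inverted output}.
Test 2 (P=1, Q=0, R=1): fault-free M1=1, M2=0, M3=1, M4=0, M5=0, M6=0 → 0; observed 0. Eliminates M6 stuck-at-1, M6 inverted output.
Test 3 (P=0, Q=1, R=1): fault-free M1=0, M2=0, M3=0, M4=0, M5=0, M6=1 → 1; observed 0. Eliminates M1 stuck-at-0.
Only M1 inverted output is consistent with every test.

M1 inverted output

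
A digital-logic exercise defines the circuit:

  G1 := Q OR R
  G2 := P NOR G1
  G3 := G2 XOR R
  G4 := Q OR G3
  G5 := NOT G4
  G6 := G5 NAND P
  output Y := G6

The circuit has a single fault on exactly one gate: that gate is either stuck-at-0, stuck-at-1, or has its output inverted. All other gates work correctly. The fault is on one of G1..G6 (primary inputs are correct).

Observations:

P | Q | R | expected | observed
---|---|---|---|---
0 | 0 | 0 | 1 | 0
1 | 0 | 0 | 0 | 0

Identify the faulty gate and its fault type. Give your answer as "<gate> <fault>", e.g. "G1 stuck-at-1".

G6 stuck-at-0

Fault-free values for test 1 (P=0, Q=0, R=0): G1=0, G2=1, G3=1, G4=1, G5=0, G6=1, giving Y=1. Observed 0.
Test 1: faults giving observed 0 are {G6 stuck-at-0, G6 inverted output}.
Test 2 (P=1, Q=0, R=0): fault-free G1=0, G2=0, G3=0, G4=0, G5=1, G6=0 → 0; observed 0. Eliminates G6 inverted output.
Only G6 stuck-at-0 is consistent with every test.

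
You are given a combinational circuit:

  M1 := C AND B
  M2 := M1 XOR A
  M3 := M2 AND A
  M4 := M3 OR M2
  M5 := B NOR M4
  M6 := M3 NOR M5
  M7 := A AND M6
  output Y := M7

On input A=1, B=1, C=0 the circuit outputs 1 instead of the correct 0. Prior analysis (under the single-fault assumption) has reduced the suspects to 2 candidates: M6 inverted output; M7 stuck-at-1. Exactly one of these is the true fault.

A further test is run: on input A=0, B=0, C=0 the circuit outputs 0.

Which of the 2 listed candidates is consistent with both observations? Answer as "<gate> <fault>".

Evaluate each candidate on input A=0, B=0, C=0:
  M6 inverted output: M1=0, M2=0, M3=0, M4=0, M5=1, M6=1 [inverted output], M7=0 → 0 — matches
  M7 stuck-at-1: M1=0, M2=0, M3=0, M4=0, M5=1, M6=0, M7=1 [stuck-at-1] → 1 — eliminated
Only M6 inverted output reproduces the observed 0.

M6 inverted output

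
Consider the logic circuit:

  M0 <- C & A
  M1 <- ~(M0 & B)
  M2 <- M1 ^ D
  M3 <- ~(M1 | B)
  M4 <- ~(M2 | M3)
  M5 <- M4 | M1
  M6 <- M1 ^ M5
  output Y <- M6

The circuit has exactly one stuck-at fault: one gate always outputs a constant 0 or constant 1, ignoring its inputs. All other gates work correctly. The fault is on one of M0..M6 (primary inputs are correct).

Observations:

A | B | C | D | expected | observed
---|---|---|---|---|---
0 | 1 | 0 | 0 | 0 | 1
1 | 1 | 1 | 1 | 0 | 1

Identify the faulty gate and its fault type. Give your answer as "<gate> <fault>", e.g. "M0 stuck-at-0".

M6 stuck-at-1

Fault-free values for test 1 (A=0, B=1, C=0, D=0): M0=0, M1=1, M2=1, M3=0, M4=0, M5=1, M6=0, giving Y=0. Observed 1.
Test 1: faults giving observed 1 are {M0 stuck-at-1, M1 stuck-at-0, M5 stuck-at-0, M6 stuck-at-1}.
Test 2 (A=1, B=1, C=1, D=1): fault-free M0=1, M1=0, M2=1, M3=0, M4=0, M5=0, M6=0 → 0; observed 1. Eliminates M0 stuck-at-1, M1 stuck-at-0, M5 stuck-at-0.
Only M6 stuck-at-1 is consistent with every test.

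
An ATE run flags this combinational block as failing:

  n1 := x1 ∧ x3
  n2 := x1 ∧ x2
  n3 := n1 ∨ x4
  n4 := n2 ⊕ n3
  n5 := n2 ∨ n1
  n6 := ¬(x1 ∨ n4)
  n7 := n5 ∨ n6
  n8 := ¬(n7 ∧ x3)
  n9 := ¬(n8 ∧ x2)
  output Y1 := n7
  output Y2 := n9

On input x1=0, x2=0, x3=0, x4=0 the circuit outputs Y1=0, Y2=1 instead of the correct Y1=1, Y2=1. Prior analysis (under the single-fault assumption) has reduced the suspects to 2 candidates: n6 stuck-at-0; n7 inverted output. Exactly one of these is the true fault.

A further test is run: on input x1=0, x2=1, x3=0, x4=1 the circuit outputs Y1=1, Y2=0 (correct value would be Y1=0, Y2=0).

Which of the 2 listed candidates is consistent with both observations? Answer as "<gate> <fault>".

n7 inverted output

Evaluate each candidate on input x1=0, x2=1, x3=0, x4=1:
  n6 stuck-at-0: n1=0, n2=0, n3=1, n4=1, n5=0, n6=0 [stuck-at-0], n7=0, n8=1, n9=0 → Y1=0, Y2=0 — eliminated
  n7 inverted output: n1=0, n2=0, n3=1, n4=1, n5=0, n6=0, n7=1 [inverted output], n8=1, n9=0 → Y1=1, Y2=0 — matches
Only n7 inverted output reproduces the observed Y1=1, Y2=0.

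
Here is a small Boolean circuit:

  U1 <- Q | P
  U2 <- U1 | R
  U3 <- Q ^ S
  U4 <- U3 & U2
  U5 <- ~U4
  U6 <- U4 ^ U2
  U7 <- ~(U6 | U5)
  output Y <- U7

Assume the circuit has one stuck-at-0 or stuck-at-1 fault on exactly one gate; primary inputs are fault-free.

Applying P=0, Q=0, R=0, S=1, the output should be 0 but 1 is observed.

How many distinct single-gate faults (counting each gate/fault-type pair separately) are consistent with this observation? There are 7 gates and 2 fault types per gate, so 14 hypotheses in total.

4

Fault-free: U1=0, U2=0, U3=1, U4=0, U5=1, U6=0, U7=0 → 0. Observed 1.
  U1 stuck-at-0: output 0 ✗
  U1 stuck-at-1: output 1 ✓
  U2 stuck-at-0: output 0 ✗
  U2 stuck-at-1: output 1 ✓
  U3 stuck-at-0: output 0 ✗
  U3 stuck-at-1: output 0 ✗
  U4 stuck-at-0: output 0 ✗
  U4 stuck-at-1: output 0 ✗
  U5 stuck-at-0: output 1 ✓
  U5 stuck-at-1: output 0 ✗
  U6 stuck-at-0: output 0 ✗
  U6 stuck-at-1: output 0 ✗
  U7 stuck-at-0: output 0 ✗
  U7 stuck-at-1: output 1 ✓
Consistent faults: {U1 stuck-at-1, U2 stuck-at-1, U5 stuck-at-0, U7 stuck-at-1} — 4 in all.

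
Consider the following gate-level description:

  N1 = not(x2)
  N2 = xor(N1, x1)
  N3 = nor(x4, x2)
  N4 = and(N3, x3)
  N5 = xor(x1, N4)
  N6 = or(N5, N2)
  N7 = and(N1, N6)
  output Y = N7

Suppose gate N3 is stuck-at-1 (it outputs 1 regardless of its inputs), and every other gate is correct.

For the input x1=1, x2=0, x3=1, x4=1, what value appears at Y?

Propagate with N3 forced: N1=1, N2=0, N3=1 [stuck-at-1], N4=1, N5=0, N6=0, N7=0.
So Y = 0. (Without the fault it would be 1.)

0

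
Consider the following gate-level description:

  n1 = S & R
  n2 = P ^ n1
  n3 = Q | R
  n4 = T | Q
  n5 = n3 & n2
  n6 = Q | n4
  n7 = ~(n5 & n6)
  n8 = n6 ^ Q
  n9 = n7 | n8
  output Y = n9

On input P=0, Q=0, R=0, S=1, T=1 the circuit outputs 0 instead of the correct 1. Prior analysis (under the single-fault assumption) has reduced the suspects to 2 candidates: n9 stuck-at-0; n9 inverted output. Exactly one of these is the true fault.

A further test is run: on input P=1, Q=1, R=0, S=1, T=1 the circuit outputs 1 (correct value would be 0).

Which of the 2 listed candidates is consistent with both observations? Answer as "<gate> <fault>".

n9 inverted output

Evaluate each candidate on input P=1, Q=1, R=0, S=1, T=1:
  n9 stuck-at-0: n1=0, n2=1, n3=1, n4=1, n5=1, n6=1, n7=0, n8=0, n9=0 [stuck-at-0] → 0 — eliminated
  n9 inverted output: n1=0, n2=1, n3=1, n4=1, n5=1, n6=1, n7=0, n8=0, n9=1 [inverted output] → 1 — matches
Only n9 inverted output reproduces the observed 1.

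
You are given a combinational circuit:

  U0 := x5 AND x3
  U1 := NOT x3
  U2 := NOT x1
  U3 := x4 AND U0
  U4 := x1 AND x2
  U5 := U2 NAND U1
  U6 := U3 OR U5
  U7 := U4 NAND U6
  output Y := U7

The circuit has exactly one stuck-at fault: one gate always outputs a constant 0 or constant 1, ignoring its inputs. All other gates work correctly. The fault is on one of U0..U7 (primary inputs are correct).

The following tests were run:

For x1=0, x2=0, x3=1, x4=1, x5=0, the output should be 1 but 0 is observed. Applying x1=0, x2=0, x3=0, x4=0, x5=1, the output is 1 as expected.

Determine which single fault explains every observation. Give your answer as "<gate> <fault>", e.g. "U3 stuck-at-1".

Fault-free values for test 1 (x1=0, x2=0, x3=1, x4=1, x5=0): U0=0, U1=0, U2=1, U3=0, U4=0, U5=1, U6=1, U7=1, giving Y=1. Observed 0.
Test 1: faults giving observed 0 are {U4 stuck-at-1, U7 stuck-at-0}.
Test 2 (x1=0, x2=0, x3=0, x4=0, x5=1): fault-free U0=0, U1=1, U2=1, U3=0, U4=0, U5=0, U6=0, U7=1 → 1; observed 1. Eliminates U7 stuck-at-0.
Only U4 stuck-at-1 is consistent with every test.

U4 stuck-at-1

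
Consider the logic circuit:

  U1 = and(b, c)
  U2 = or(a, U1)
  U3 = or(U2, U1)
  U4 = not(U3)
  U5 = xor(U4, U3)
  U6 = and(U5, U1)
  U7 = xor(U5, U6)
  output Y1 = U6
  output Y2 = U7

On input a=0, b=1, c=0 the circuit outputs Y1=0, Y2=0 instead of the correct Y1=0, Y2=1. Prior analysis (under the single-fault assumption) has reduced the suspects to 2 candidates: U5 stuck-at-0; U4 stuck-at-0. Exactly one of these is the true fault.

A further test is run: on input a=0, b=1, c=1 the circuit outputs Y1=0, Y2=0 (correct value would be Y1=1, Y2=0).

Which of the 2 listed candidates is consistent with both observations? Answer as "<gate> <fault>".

Evaluate each candidate on input a=0, b=1, c=1:
  U5 stuck-at-0: U1=1, U2=1, U3=1, U4=0, U5=0 [stuck-at-0], U6=0, U7=0 → Y1=0, Y2=0 — matches
  U4 stuck-at-0: U1=1, U2=1, U3=1, U4=0 [stuck-at-0], U5=1, U6=1, U7=0 → Y1=1, Y2=0 — eliminated
Only U5 stuck-at-0 reproduces the observed Y1=0, Y2=0.

U5 stuck-at-0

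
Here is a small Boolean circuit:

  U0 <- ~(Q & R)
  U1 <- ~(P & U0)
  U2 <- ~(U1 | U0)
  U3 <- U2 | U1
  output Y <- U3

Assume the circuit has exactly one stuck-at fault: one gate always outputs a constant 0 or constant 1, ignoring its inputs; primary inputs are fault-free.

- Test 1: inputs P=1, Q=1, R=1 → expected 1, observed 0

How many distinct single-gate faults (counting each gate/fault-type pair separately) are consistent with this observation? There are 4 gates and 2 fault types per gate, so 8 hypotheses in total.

Fault-free: U0=0, U1=1, U2=0, U3=1 → 1. Observed 0.
  U0 stuck-at-0: output 1 ✗
  U0 stuck-at-1: output 0 ✓
  U1 stuck-at-0: output 1 ✗
  U1 stuck-at-1: output 1 ✗
  U2 stuck-at-0: output 1 ✗
  U2 stuck-at-1: output 1 ✗
  U3 stuck-at-0: output 0 ✓
  U3 stuck-at-1: output 1 ✗
Consistent faults: {U0 stuck-at-1, U3 stuck-at-0} — 2 in all.

2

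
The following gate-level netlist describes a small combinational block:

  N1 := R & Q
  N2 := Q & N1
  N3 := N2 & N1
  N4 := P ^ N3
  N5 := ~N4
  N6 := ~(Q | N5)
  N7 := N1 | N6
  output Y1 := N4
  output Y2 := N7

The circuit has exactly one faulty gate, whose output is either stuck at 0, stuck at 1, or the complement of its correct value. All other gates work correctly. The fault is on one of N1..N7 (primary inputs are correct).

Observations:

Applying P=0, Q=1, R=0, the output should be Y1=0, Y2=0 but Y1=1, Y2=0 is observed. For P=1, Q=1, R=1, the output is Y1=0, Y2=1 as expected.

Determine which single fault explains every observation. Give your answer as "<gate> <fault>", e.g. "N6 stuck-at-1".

Fault-free values for test 1 (P=0, Q=1, R=0): N1=0, N2=0, N3=0, N4=0, N5=1, N6=0, N7=0, giving Y1=0, Y2=0. Observed Y1=1, Y2=0.
Test 1: faults giving observed Y1=1, Y2=0 are {N3 stuck-at-1, N3 inverted output, N4 stuck-at-1, N4 inverted output}.
Test 2 (P=1, Q=1, R=1): fault-free N1=1, N2=1, N3=1, N4=0, N5=1, N6=0, N7=1 → Y1=0, Y2=1; observed Y1=0, Y2=1. Eliminates N3 inverted output, N4 stuck-at-1, N4 inverted output.
Only N3 stuck-at-1 is consistent with every test.

N3 stuck-at-1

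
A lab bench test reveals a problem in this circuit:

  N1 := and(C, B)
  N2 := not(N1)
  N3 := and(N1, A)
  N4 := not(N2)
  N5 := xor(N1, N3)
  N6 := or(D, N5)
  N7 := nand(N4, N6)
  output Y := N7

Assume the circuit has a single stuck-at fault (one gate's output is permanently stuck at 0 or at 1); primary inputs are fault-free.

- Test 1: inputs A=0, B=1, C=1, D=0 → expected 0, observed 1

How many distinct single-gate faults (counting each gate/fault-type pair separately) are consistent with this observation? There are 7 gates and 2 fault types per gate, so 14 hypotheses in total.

Fault-free: N1=1, N2=0, N3=0, N4=1, N5=1, N6=1, N7=0 → 0. Observed 1.
  N1 stuck-at-0: output 1 ✓
  N1 stuck-at-1: output 0 ✗
  N2 stuck-at-0: output 0 ✗
  N2 stuck-at-1: output 1 ✓
  N3 stuck-at-0: output 0 ✗
  N3 stuck-at-1: output 1 ✓
  N4 stuck-at-0: output 1 ✓
  N4 stuck-at-1: output 0 ✗
  N5 stuck-at-0: output 1 ✓
  N5 stuck-at-1: output 0 ✗
  N6 stuck-at-0: output 1 ✓
  N6 stuck-at-1: output 0 ✗
  N7 stuck-at-0: output 0 ✗
  N7 stuck-at-1: output 1 ✓
Consistent faults: {N1 stuck-at-0, N2 stuck-at-1, N3 stuck-at-1, N4 stuck-at-0, N5 stuck-at-0, N6 stuck-at-0, N7 stuck-at-1} — 7 in all.

7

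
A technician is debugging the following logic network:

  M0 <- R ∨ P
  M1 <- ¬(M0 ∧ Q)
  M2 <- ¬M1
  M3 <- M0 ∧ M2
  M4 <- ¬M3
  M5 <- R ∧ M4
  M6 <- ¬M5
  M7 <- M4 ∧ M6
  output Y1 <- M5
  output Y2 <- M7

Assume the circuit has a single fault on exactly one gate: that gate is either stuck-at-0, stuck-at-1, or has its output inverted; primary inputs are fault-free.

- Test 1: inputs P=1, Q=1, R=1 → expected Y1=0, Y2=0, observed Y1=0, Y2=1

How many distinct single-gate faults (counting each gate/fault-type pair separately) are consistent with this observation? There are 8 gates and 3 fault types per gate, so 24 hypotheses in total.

2

Fault-free: M0=1, M1=0, M2=1, M3=1, M4=0, M5=0, M6=1, M7=0 → Y1=0, Y2=0. Observed Y1=0, Y2=1.
  M0: none of the 3 fault types match ✗
  M1: none of the 3 fault types match ✗
  M2: none of the 3 fault types match ✗
  M3: none of the 3 fault types match ✗
  M4: none of the 3 fault types match ✗
  M5: none of the 3 fault types match ✗
  M6: none of the 3 fault types match ✗
  M7: stuck-at-1, inverted output ✓; others ✗
Consistent faults: {M7 stuck-at-1, M7 inverted output} — 2 in all.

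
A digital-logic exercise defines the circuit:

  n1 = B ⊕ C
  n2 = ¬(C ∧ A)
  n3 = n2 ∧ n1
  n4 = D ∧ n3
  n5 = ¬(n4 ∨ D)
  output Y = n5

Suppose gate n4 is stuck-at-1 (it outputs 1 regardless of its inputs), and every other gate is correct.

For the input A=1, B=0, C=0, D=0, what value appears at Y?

0

Propagate with n4 forced: n1=0, n2=1, n3=0, n4=1 [stuck-at-1], n5=0.
So Y = 0. (Without the fault it would be 1.)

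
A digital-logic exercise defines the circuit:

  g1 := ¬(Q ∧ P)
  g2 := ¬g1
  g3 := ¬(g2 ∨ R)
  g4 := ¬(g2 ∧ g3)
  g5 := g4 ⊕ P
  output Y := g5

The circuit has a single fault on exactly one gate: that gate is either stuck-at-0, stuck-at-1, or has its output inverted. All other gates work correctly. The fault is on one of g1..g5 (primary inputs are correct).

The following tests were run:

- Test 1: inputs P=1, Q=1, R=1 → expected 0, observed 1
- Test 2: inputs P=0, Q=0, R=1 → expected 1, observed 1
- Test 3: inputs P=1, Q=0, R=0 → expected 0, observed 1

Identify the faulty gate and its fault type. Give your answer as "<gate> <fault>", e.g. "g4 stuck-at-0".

Fault-free values for test 1 (P=1, Q=1, R=1): g1=0, g2=1, g3=0, g4=1, g5=0, giving Y=0. Observed 1.
Test 1: faults giving observed 1 are {g3 stuck-at-1, g3 inverted output, g4 stuck-at-0, g4 inverted output, g5 stuck-at-1, g5 inverted output}.
Test 2 (P=0, Q=0, R=1): fault-free g1=1, g2=0, g3=0, g4=1, g5=1 → 1; observed 1. Eliminates g4 stuck-at-0, g4 inverted output, g5 inverted output.
Test 3 (P=1, Q=0, R=0): fault-free g1=1, g2=0, g3=1, g4=1, g5=0 → 0; observed 1. Eliminates g3 stuck-at-1, g3 inverted output.
Only g5 stuck-at-1 is consistent with every test.

g5 stuck-at-1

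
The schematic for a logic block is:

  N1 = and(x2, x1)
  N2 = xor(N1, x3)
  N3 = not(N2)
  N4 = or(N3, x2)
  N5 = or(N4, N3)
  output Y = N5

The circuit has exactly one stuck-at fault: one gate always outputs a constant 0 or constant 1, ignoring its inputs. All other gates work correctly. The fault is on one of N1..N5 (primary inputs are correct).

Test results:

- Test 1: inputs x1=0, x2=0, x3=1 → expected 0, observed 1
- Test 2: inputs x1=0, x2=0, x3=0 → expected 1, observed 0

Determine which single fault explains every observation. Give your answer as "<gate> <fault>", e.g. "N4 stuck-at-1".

N1 stuck-at-1

Fault-free values for test 1 (x1=0, x2=0, x3=1): N1=0, N2=1, N3=0, N4=0, N5=0, giving Y=0. Observed 1.
Test 1: faults giving observed 1 are {N1 stuck-at-1, N2 stuck-at-0, N3 stuck-at-1, N4 stuck-at-1, N5 stuck-at-1}.
Test 2 (x1=0, x2=0, x3=0): fault-free N1=0, N2=0, N3=1, N4=1, N5=1 → 1; observed 0. Eliminates N2 stuck-at-0, N3 stuck-at-1, N4 stuck-at-1, N5 stuck-at-1.
Only N1 stuck-at-1 is consistent with every test.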